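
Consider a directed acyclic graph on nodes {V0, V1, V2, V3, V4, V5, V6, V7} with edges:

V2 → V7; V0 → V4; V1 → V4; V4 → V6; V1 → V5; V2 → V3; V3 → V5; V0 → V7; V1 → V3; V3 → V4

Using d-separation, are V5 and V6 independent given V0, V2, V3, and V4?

Yes

There are 6 undirected paths between V5 and V6; checking each against the conditioning set {V0, V2, V3, V4}:
  1. V5 ← V3 → V4 → V6 — V3:fork[blocks]; V4:chain[blocks] ⇒ blocked
  2. V5 ← V3 ← V2 → V7 ← V0 → V4 → V6 — V3:chain[blocks]; V2:fork[blocks]; V7:collider[blocks]; V0:fork[blocks]; V4:chain[blocks] ⇒ blocked
  3. V5 ← V3 ← V1 → V4 → V6 — V3:chain[blocks]; V1:fork[open]; V4:chain[blocks] ⇒ blocked
  4. V5 ← V1 → V4 → V6 — V1:fork[open]; V4:chain[blocks] ⇒ blocked
  5. V5 ← V1 → V3 → V4 → V6 — V1:fork[open]; V3:chain[blocks]; V4:chain[blocks] ⇒ blocked
  6. V5 ← V1 → V3 ← V2 → V7 ← V0 → V4 → V6 — V1:fork[open]; V3:collider[open]; V2:fork[blocks]; V7:collider[blocks]; V0:fork[blocks]; V4:chain[blocks] ⇒ blocked
Every path is blocked, so V5 and V6 are d-separated given {V0, V2, V3, V4}.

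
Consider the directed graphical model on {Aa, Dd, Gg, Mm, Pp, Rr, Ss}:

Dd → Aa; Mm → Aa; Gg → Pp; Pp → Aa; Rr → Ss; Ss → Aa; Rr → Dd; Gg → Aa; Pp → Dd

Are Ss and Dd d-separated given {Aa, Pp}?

No

We examine all 4 paths between Ss and Dd:
Path 1: Ss ← Rr → Dd
  Rr is a fork and Rr is not conditioned on — no node blocks this path, so it is active.
Path 2: Ss → Aa ← Dd
  Aa is a collider and Aa is conditioned on, which opens it — no node blocks this path, so it is active.
Path 3: Ss → Aa ← Pp → Dd
  Pp is a fork here and Pp is conditioned on, so the path is blocked at Pp.
Path 4: Ss → Aa ← Gg → Pp → Dd
  Pp is a chain here and Pp is conditioned on, so the path is blocked at Pp.
Since the path Ss ← Rr → Dd is active, Ss and Dd are not d-separated given {Aa, Pp}.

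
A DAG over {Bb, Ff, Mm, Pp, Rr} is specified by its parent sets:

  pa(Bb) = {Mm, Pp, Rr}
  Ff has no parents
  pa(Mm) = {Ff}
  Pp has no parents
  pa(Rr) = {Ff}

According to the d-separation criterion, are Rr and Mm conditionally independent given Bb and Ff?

No — Rr and Mm are not d-separated given {Bb, Ff}.

We examine all 2 paths between Rr and Mm:
Path 1: Rr ← Ff → Mm
  Ff is a fork here and Ff is conditioned on, so the path is blocked at Ff.
Path 2: Rr → Bb ← Mm
  Bb is a collider and Bb is conditioned on, which opens it — no node blocks this path, so it is active.
Since the path Rr → Bb ← Mm is active, Rr and Mm are not d-separated given {Bb, Ff}.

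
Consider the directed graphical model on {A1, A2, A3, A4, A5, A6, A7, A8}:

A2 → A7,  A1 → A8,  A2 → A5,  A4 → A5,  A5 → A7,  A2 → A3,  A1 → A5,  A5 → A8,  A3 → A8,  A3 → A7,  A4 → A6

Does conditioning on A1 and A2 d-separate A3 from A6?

There are 6 undirected paths between A3 and A6; checking each against the conditioning set {A1, A2}:
Path 1: A3 → A7 ← A5 ← A4 → A6
  A7 is a collider here and neither A7 nor any of its descendants is conditioned on, so the collider stays closed — the path is blocked at A7.
Path 2: A3 → A7 ← A2 → A5 ← A4 → A6
  A7 is a collider here and neither A7 nor any of its descendants is conditioned on, so the collider stays closed — the path is blocked at A7.
Path 3: A3 → A8 ← A1 → A5 ← A4 → A6
  A8 is a collider here and neither A8 nor any of its descendants is conditioned on, so the collider stays closed — the path is blocked at A8.
Path 4: A3 → A8 ← A5 ← A4 → A6
  A8 is a collider here and neither A8 nor any of its descendants is conditioned on, so the collider stays closed — the path is blocked at A8.
Path 5: A3 ← A2 → A7 ← A5 ← A4 → A6
  A2 is a fork here and A2 is conditioned on, so the path is blocked at A2.
Path 6: A3 ← A2 → A5 ← A4 → A6
  A2 is a fork here and A2 is conditioned on, so the path is blocked at A2.
Since every path is blocked, d-separation holds.

Yes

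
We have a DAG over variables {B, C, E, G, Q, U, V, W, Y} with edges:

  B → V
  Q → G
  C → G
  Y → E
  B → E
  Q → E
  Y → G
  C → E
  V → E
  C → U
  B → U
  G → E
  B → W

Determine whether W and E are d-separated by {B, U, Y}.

Yes

6 paths connect W and E; each must be blocked for d-separation to hold:
  1. W ← B → U ← C → G ← Q → E — B:fork[blocks]; U:collider[open]; C:fork[open]; G:collider[blocks]; Q:fork[open] ⇒ blocked
  2. W ← B → U ← C → G ← Y → E — B:fork[blocks]; U:collider[open]; C:fork[open]; G:collider[blocks]; Y:fork[blocks] ⇒ blocked
  3. W ← B → U ← C → G → E — B:fork[blocks]; U:collider[open]; C:fork[open]; G:chain[open] ⇒ blocked
  4. W ← B → U ← C → E — B:fork[blocks]; U:collider[open]; C:fork[open] ⇒ blocked
  5. W ← B → E — B:fork[blocks] ⇒ blocked
  6. W ← B → V → E — B:fork[blocks]; V:chain[open] ⇒ blocked
All paths are blocked; W ⊥ E | {B, U, Y} holds.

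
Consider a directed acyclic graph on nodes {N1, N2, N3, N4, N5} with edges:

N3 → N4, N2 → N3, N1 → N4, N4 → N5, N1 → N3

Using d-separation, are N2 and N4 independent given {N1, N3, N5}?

Yes

We examine all 2 paths between N2 and N4:
Path 1: N2 → N3 → N4
  N3 is a chain here and N3 is conditioned on, so the path is blocked at N3.
Path 2: N2 → N3 ← N1 → N4
  N1 is a fork here and N1 is conditioned on, so the path is blocked at N1.
All paths are blocked; N2 ⊥ N4 | {N1, N3, N5} holds.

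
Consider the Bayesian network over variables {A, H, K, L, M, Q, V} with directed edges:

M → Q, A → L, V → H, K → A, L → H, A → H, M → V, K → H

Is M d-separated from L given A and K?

There are 3 undirected paths between M and L; checking each against the conditioning set {A, K}:
Path 1: M → V → H ← A → L
  H is a collider here and neither H nor any of its descendants is conditioned on, so the collider stays closed — the path is blocked at H.
Path 2: M → V → H ← K → A → L
  H is a collider here and neither H nor any of its descendants is conditioned on, so the collider stays closed — the path is blocked at H.
Path 3: M → V → H ← L
  H is a collider here and neither H nor any of its descendants is conditioned on, so the collider stays closed — the path is blocked at H.
All paths are blocked; M ⊥ L | {A, K} holds.

Yes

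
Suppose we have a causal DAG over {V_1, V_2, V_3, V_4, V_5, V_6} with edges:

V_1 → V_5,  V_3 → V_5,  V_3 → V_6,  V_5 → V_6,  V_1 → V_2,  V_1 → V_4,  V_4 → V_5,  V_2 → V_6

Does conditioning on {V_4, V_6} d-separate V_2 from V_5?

No

We examine all 4 paths between V_2 and V_5:
Path 1: V_2 ← V_1 → V_4 → V_5
  V_4 is a chain here and V_4 is conditioned on, so the path is blocked at V_4.
Path 2: V_2 ← V_1 → V_5
  V_1 is a fork and V_1 is not conditioned on — no node blocks this path, so it is active.
Path 3: V_2 → V_6 ← V_5
  V_6 is a collider and V_6 is conditioned on, which opens it — no node blocks this path, so it is active.
Path 4: V_2 → V_6 ← V_3 → V_5
  V_6 is a collider and V_6 is conditioned on, which opens it; V_3 is a fork and V_3 is not conditioned on — no node blocks this path, so it is active.
Because an active path exists, V_2 and V_5 are not d-separated.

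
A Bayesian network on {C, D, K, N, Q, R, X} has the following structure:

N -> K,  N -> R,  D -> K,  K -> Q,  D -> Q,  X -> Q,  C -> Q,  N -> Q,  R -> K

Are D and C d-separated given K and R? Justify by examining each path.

Yes — D and C are d-separated given {K, R}.

We examine all 4 paths between D and C:
  1. D → K → Q ← C — K:chain[blocks]; Q:collider[blocks] ⇒ blocked
  2. D → K ← R ← N → Q ← C — K:collider[open]; R:chain[blocks]; N:fork[open]; Q:collider[blocks] ⇒ blocked
  3. D → K ← N → Q ← C — K:collider[open]; N:fork[open]; Q:collider[blocks] ⇒ blocked
  4. D → Q ← C — Q:collider[blocks] ⇒ blocked
All paths are blocked; D ⊥ C | {K, R} holds.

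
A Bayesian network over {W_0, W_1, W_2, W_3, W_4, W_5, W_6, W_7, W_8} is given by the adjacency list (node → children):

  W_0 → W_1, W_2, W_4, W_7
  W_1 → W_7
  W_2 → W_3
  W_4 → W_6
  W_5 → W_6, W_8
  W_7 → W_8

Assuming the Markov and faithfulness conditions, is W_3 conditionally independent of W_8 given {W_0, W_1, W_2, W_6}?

3 paths connect W_3 and W_8; each must be blocked for d-separation to hold:
Path 1: W_3 ← W_2 ← W_0 → W_4 → W_6 ← W_5 → W_8
  W_2 is a chain here and W_2 is conditioned on, so the path is blocked at W_2.
Path 2: W_3 ← W_2 ← W_0 → W_7 → W_8
  W_2 is a chain here and W_2 is conditioned on, so the path is blocked at W_2.
Path 3: W_3 ← W_2 ← W_0 → W_1 → W_7 → W_8
  W_2 is a chain here and W_2 is conditioned on, so the path is blocked at W_2.
Since every path is blocked, d-separation holds.

Yes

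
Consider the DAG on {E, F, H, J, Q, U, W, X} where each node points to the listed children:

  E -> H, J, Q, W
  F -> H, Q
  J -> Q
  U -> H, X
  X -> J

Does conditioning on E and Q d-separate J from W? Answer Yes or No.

Yes

We examine all 5 paths between J and W:
Path 1: J ← X ← U → H ← E → W
  H is a collider here and neither H nor any of its descendants is conditioned on, so the collider stays closed — the path is blocked at H.
Path 2: J ← X ← U → H ← F → Q ← E → W
  H is a collider here and neither H nor any of its descendants is conditioned on, so the collider stays closed — the path is blocked at H.
Path 3: J ← E → W
  E is a fork here and E is conditioned on, so the path is blocked at E.
Path 4: J → Q ← E → W
  E is a fork here and E is conditioned on, so the path is blocked at E.
Path 5: J → Q ← F → H ← E → W
  H is a collider here and neither H nor any of its descendants is conditioned on, so the collider stays closed — the path is blocked at H.
Every path is blocked, so J and W are d-separated given {E, Q}.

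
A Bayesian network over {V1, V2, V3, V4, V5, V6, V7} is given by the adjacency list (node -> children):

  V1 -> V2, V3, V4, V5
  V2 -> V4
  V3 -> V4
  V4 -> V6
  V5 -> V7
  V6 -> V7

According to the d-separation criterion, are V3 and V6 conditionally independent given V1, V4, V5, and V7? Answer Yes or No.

There are 6 undirected paths between V3 and V6; checking each against the conditioning set {V1, V4, V5, V7}:
Path 1: V3 → V4 → V6
  V4 is a chain here and V4 is conditioned on, so the path is blocked at V4.
Path 2: V3 → V4 ← V1 → V5 → V7 ← V6
  V1 is a fork here and V1 is conditioned on, so the path is blocked at V1.
Path 3: V3 → V4 ← V2 ← V1 → V5 → V7 ← V6
  V1 is a fork here and V1 is conditioned on, so the path is blocked at V1.
Path 4: V3 ← V1 → V5 → V7 ← V6
  V1 is a fork here and V1 is conditioned on, so the path is blocked at V1.
Path 5: V3 ← V1 → V4 → V6
  V1 is a fork here and V1 is conditioned on, so the path is blocked at V1.
Path 6: V3 ← V1 → V2 → V4 → V6
  V1 is a fork here and V1 is conditioned on, so the path is blocked at V1.
Every path is blocked, so V3 and V6 are d-separated given {V1, V4, V5, V7}.

Yes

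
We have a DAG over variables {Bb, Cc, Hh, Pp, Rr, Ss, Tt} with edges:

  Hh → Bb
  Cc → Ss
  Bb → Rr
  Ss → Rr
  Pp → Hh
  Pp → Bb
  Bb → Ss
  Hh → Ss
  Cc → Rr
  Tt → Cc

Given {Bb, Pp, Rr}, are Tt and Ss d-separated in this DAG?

No

Enumerating the 5 paths from Tt to Ss and testing each for blocking by {Bb, Pp, Rr}:
Path 1: Tt → Cc → Ss
  Cc is a chain and Cc is not conditioned on — no node blocks this path, so it is active.
Path 2: Tt → Cc → Rr ← Bb ← Pp → Hh → Ss
  Bb is a chain here and Bb is conditioned on, so the path is blocked at Bb.
Path 3: Tt → Cc → Rr ← Bb ← Hh → Ss
  Bb is a chain here and Bb is conditioned on, so the path is blocked at Bb.
Path 4: Tt → Cc → Rr ← Bb → Ss
  Bb is a fork here and Bb is conditioned on, so the path is blocked at Bb.
Path 5: Tt → Cc → Rr ← Ss
  Cc is a chain and Cc is not conditioned on; Rr is a collider and Rr is conditioned on, which opens it — no node blocks this path, so it is active.
Because an active path exists, Tt and Ss are not d-separated.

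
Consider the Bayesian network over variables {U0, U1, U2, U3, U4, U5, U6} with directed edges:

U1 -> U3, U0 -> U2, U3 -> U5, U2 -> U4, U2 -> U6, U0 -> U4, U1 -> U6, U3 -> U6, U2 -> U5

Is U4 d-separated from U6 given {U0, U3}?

Enumerating the 6 paths from U4 to U6 and testing each for blocking by {U0, U3}:
Path 1: U4 ← U0 → U2 → U5 ← U3 → U6
  U0 is a fork here and U0 is conditioned on, so the path is blocked at U0.
Path 2: U4 ← U0 → U2 → U5 ← U3 ← U1 → U6
  U0 is a fork here and U0 is conditioned on, so the path is blocked at U0.
Path 3: U4 ← U0 → U2 → U6
  U0 is a fork here and U0 is conditioned on, so the path is blocked at U0.
Path 4: U4 ← U2 → U5 ← U3 → U6
  U5 is a collider here and neither U5 nor any of its descendants is conditioned on, so the collider stays closed — the path is blocked at U5.
Path 5: U4 ← U2 → U5 ← U3 ← U1 → U6
  U5 is a collider here and neither U5 nor any of its descendants is conditioned on, so the collider stays closed — the path is blocked at U5.
Path 6: U4 ← U2 → U6
  U2 is a fork and U2 is not conditioned on — no node blocks this path, so it is active.
Because an active path exists, U4 and U6 are not d-separated.

No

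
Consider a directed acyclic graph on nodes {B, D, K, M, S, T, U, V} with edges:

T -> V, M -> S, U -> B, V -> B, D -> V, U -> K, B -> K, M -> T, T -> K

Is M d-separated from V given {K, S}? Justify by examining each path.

There are 3 undirected paths between M and V; checking each against the conditioning set {K, S}:
  1. M → T → V — T:chain[open] ⇒ active
  2. M → T → K ← U → B ← V — T:chain[open]; K:collider[open]; U:fork[open]; B:collider[open] ⇒ active
  3. M → T → K ← B ← V — T:chain[open]; K:collider[open]; B:chain[open] ⇒ active
Since the path M → T → V is active, M and V are not d-separated given {K, S}.

No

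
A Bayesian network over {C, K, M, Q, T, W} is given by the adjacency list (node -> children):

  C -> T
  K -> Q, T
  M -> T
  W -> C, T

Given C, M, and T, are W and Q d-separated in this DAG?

No

There are 2 undirected paths between W and Q; checking each against the conditioning set {C, M, T}:
  1. W → C → T ← K → Q — C:chain[blocks]; T:collider[open]; K:fork[open] ⇒ blocked
  2. W → T ← K → Q — T:collider[open]; K:fork[open] ⇒ active
At least one path is unblocked, so d-separation fails.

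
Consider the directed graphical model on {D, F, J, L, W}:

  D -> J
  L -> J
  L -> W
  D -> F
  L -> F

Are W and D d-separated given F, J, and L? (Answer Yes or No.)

Yes

We examine all 2 paths between W and D:
  1. W ← L → F ← D — L:fork[blocks]; F:collider[open] ⇒ blocked
  2. W ← L → J ← D — L:fork[blocks]; J:collider[open] ⇒ blocked
Since every path is blocked, d-separation holds.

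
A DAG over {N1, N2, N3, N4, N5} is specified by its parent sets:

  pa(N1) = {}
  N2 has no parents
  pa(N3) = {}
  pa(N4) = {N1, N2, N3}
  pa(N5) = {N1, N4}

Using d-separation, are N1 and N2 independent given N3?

2 paths connect N1 and N2; each must be blocked for d-separation to hold:
Path 1: N1 → N4 ← N2
  N4 is a collider here and neither N4 nor any of its descendants is conditioned on, so the collider stays closed — the path is blocked at N4.
Path 2: N1 → N5 ← N4 ← N2
  N5 is a collider here and neither N5 nor any of its descendants is conditioned on, so the collider stays closed — the path is blocked at N5.
Since every path is blocked, d-separation holds.

Yes — N1 and N2 are d-separated given {N3}.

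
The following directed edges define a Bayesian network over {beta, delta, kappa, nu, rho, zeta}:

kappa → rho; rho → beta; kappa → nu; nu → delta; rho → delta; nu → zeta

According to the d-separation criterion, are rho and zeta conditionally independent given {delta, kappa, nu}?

Yes — rho and zeta are d-separated given {delta, kappa, nu}.

There are 2 undirected paths between rho and zeta; checking each against the conditioning set {delta, kappa, nu}:
  1. rho ← kappa → nu → zeta — kappa:fork[blocks]; nu:chain[blocks] ⇒ blocked
  2. rho → delta ← nu → zeta — delta:collider[open]; nu:fork[blocks] ⇒ blocked
Since every path is blocked, d-separation holds.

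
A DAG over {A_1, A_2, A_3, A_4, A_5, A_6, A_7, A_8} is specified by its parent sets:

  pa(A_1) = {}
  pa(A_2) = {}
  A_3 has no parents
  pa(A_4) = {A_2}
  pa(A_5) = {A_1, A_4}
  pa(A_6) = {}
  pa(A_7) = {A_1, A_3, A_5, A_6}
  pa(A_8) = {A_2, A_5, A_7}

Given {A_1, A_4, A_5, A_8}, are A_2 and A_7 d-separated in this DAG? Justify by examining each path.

No

There are 6 undirected paths between A_2 and A_7; checking each against the conditioning set {A_1, A_4, A_5, A_8}:
Path 1: A_2 → A_8 ← A_5 ← A_1 → A_7
  A_5 is a chain here and A_5 is conditioned on, so the path is blocked at A_5.
Path 2: A_2 → A_8 ← A_5 → A_7
  A_5 is a fork here and A_5 is conditioned on, so the path is blocked at A_5.
Path 3: A_2 → A_8 ← A_7
  A_8 is a collider and A_8 is conditioned on, which opens it — no node blocks this path, so it is active.
Path 4: A_2 → A_4 → A_5 ← A_1 → A_7
  A_4 is a chain here and A_4 is conditioned on, so the path is blocked at A_4.
Path 5: A_2 → A_4 → A_5 → A_8 ← A_7
  A_4 is a chain here and A_4 is conditioned on, so the path is blocked at A_4.
Path 6: A_2 → A_4 → A_5 → A_7
  A_4 is a chain here and A_4 is conditioned on, so the path is blocked at A_4.
Because an active path exists, A_2 and A_7 are not d-separated.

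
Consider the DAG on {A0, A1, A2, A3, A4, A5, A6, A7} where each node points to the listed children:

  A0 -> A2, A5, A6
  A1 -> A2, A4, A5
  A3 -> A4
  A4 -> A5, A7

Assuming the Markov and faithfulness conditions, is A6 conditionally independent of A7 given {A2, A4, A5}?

There are 4 undirected paths between A6 and A7; checking each against the conditioning set {A2, A4, A5}:
  1. A6 ← A0 → A2 ← A1 → A5 ← A4 → A7 — A0:fork[open]; A2:collider[open]; A1:fork[open]; A5:collider[open]; A4:fork[blocks] ⇒ blocked
  2. A6 ← A0 → A2 ← A1 → A4 → A7 — A0:fork[open]; A2:collider[open]; A1:fork[open]; A4:chain[blocks] ⇒ blocked
  3. A6 ← A0 → A5 ← A1 → A4 → A7 — A0:fork[open]; A5:collider[open]; A1:fork[open]; A4:chain[blocks] ⇒ blocked
  4. A6 ← A0 → A5 ← A4 → A7 — A0:fork[open]; A5:collider[open]; A4:fork[blocks] ⇒ blocked
Every path is blocked, so A6 and A7 are d-separated given {A2, A4, A5}.

Yes — A6 and A7 are d-separated given {A2, A4, A5}.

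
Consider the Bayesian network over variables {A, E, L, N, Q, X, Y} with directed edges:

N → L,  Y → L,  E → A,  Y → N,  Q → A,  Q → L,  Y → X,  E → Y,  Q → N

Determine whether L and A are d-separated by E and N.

6 paths connect L and A; each must be blocked for d-separation to hold:
  1. L ← Q → N ← Y ← E → A — Q:fork[open]; N:collider[open]; Y:chain[open]; E:fork[blocks] ⇒ blocked
  2. L ← Q → A — Q:fork[open] ⇒ active
  3. L ← Y → N ← Q → A — Y:fork[open]; N:collider[open]; Q:fork[open] ⇒ active
  4. L ← Y ← E → A — Y:chain[open]; E:fork[blocks] ⇒ blocked
  5. L ← N ← Q → A — N:chain[blocks]; Q:fork[open] ⇒ blocked
  6. L ← N ← Y ← E → A — N:chain[blocks]; Y:chain[open]; E:fork[blocks] ⇒ blocked
Because an active path exists, L and A are not d-separated.

No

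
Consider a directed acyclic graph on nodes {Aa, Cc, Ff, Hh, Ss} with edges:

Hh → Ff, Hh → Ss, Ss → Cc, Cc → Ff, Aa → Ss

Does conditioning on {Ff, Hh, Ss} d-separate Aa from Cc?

There are 2 undirected paths between Aa and Cc; checking each against the conditioning set {Ff, Hh, Ss}:
Path 1: Aa → Ss → Cc
  Ss is a chain here and Ss is conditioned on, so the path is blocked at Ss.
Path 2: Aa → Ss ← Hh → Ff ← Cc
  Hh is a fork here and Hh is conditioned on, so the path is blocked at Hh.
Since every path is blocked, d-separation holds.

Yes — Aa and Cc are d-separated given {Ff, Hh, Ss}.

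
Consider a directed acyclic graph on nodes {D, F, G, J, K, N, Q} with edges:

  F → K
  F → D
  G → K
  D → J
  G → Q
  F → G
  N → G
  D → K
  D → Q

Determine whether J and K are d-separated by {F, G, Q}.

Enumerating the 5 paths from J to K and testing each for blocking by {F, G, Q}:
Path 1: J ← D ← F → G → K
  F is a fork here and F is conditioned on, so the path is blocked at F.
Path 2: J ← D ← F → K
  F is a fork here and F is conditioned on, so the path is blocked at F.
Path 3: J ← D → K
  D is a fork and D is not conditioned on — no node blocks this path, so it is active.
Path 4: J ← D → Q ← G ← F → K
  G is a chain here and G is conditioned on, so the path is blocked at G.
Path 5: J ← D → Q ← G → K
  G is a fork here and G is conditioned on, so the path is blocked at G.
At least one path is unblocked, so d-separation fails.

No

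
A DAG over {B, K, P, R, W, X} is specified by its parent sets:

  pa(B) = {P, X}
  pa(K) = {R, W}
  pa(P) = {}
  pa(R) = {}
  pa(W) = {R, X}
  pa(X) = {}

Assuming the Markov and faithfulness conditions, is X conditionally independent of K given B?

There are 2 undirected paths between X and K; checking each against the conditioning set {B}:
Path 1: X → W ← R → K
  W is a collider here and neither W nor any of its descendants is conditioned on, so the collider stays closed — the path is blocked at W.
Path 2: X → W → K
  W is a chain and W is not conditioned on — no node blocks this path, so it is active.
Because an active path exists, X and K are not d-separated.

No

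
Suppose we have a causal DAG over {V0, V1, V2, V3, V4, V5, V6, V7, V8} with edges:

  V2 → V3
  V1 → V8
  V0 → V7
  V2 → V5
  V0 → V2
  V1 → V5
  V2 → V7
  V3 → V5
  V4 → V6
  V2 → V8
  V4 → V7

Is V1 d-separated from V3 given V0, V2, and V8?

Enumerating the 4 paths from V1 to V3 and testing each for blocking by {V0, V2, V8}:
Path 1: V1 → V5 ← V3
  V5 is a collider here and neither V5 nor any of its descendants is conditioned on, so the collider stays closed — the path is blocked at V5.
Path 2: V1 → V5 ← V2 → V3
  V5 is a collider here and neither V5 nor any of its descendants is conditioned on, so the collider stays closed — the path is blocked at V5.
Path 3: V1 → V8 ← V2 → V5 ← V3
  V2 is a fork here and V2 is conditioned on, so the path is blocked at V2.
Path 4: V1 → V8 ← V2 → V3
  V2 is a fork here and V2 is conditioned on, so the path is blocked at V2.
Every path is blocked, so V1 and V3 are d-separated given {V0, V2, V8}.

Yes — V1 and V3 are d-separated given {V0, V2, V8}.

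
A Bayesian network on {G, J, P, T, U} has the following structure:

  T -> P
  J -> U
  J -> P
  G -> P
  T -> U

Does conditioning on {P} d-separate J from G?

No

We examine all 2 paths between J and G:
Path 1: J → U ← T → P ← G
  U is a collider here and neither U nor any of its descendants is conditioned on, so the collider stays closed — the path is blocked at U.
Path 2: J → P ← G
  P is a collider and P is conditioned on, which opens it — no node blocks this path, so it is active.
At least one path is unblocked, so d-separation fails.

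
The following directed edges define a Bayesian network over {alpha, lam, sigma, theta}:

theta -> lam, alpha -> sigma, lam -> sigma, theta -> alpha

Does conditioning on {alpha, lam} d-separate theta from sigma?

There are 2 undirected paths between theta and sigma; checking each against the conditioning set {alpha, lam}:
  1. theta → lam → sigma — lam:chain[blocks] ⇒ blocked
  2. theta → alpha → sigma — alpha:chain[blocks] ⇒ blocked
Every path is blocked, so theta and sigma are d-separated given {alpha, lam}.

Yes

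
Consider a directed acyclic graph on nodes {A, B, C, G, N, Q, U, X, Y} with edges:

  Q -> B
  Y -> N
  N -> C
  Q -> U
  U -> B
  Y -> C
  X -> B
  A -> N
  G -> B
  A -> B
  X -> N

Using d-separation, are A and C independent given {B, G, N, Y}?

There are 4 undirected paths between A and C; checking each against the conditioning set {B, G, N, Y}:
  1. A → B ← X → N ← Y → C — B:collider[open]; X:fork[open]; N:collider[open]; Y:fork[blocks] ⇒ blocked
  2. A → B ← X → N → C — B:collider[open]; X:fork[open]; N:chain[blocks] ⇒ blocked
  3. A → N ← Y → C — N:collider[open]; Y:fork[blocks] ⇒ blocked
  4. A → N → C — N:chain[blocks] ⇒ blocked
Since every path is blocked, d-separation holds.

Yes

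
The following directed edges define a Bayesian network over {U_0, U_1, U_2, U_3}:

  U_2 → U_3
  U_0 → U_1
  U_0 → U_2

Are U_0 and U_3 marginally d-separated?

The only undirected path from U_0 to U_3 is:
  1. U_0 → U_2 → U_3 — U_2:chain[open] ⇒ active
Because an active path exists, U_0 and U_3 are not d-separated.

No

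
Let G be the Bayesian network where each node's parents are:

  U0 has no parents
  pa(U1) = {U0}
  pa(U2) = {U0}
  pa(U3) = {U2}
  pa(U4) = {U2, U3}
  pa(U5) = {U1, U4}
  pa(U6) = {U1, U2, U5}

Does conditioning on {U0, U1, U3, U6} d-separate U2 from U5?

6 paths connect U2 and U5; each must be blocked for d-separation to hold:
  1. U2 → U4 → U5 — U4:chain[open] ⇒ active
  2. U2 ← U0 → U1 → U6 ← U5 — U0:fork[blocks]; U1:chain[blocks]; U6:collider[open] ⇒ blocked
  3. U2 ← U0 → U1 → U5 — U0:fork[blocks]; U1:chain[blocks] ⇒ blocked
  4. U2 → U6 ← U5 — U6:collider[open] ⇒ active
  5. U2 → U6 ← U1 → U5 — U6:collider[open]; U1:fork[blocks] ⇒ blocked
  6. U2 → U3 → U4 → U5 — U3:chain[blocks]; U4:chain[open] ⇒ blocked
Because an active path exists, U2 and U5 are not d-separated.

No — U2 and U5 are not d-separated given {U0, U1, U3, U6}.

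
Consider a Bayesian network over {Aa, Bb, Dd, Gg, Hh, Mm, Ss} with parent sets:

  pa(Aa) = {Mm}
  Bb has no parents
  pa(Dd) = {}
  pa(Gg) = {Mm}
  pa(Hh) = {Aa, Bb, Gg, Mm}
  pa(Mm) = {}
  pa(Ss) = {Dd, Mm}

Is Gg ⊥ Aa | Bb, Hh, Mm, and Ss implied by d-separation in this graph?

No

There are 4 undirected paths between Gg and Aa; checking each against the conditioning set {Bb, Hh, Mm, Ss}:
Path 1: Gg ← Mm → Aa
  Mm is a fork here and Mm is conditioned on, so the path is blocked at Mm.
Path 2: Gg ← Mm → Hh ← Aa
  Mm is a fork here and Mm is conditioned on, so the path is blocked at Mm.
Path 3: Gg → Hh ← Aa
  Hh is a collider and Hh is conditioned on, which opens it — no node blocks this path, so it is active.
Path 4: Gg → Hh ← Mm → Aa
  Mm is a fork here and Mm is conditioned on, so the path is blocked at Mm.
At least one path is unblocked, so d-separation fails.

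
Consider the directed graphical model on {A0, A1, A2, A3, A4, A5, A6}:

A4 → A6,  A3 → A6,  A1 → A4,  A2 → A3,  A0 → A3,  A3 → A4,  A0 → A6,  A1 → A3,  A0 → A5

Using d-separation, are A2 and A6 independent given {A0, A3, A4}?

Enumerating the 4 paths from A2 to A6 and testing each for blocking by {A0, A3, A4}:
  1. A2 → A3 ← A1 → A4 → A6 — A3:collider[open]; A1:fork[open]; A4:chain[blocks] ⇒ blocked
  2. A2 → A3 → A6 — A3:chain[blocks] ⇒ blocked
  3. A2 → A3 ← A0 → A6 — A3:collider[open]; A0:fork[blocks] ⇒ blocked
  4. A2 → A3 → A4 → A6 — A3:chain[blocks]; A4:chain[blocks] ⇒ blocked
Every path is blocked, so A2 and A6 are d-separated given {A0, A3, A4}.

Yes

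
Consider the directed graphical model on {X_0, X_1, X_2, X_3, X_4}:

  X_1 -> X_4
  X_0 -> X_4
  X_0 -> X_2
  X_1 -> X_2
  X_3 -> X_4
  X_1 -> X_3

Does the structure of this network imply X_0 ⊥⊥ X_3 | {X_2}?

Enumerating the 4 paths from X_0 to X_3 and testing each for blocking by {X_2}:
Path 1: X_0 → X_2 ← X_1 → X_3
  X_2 is a collider and X_2 is conditioned on, which opens it; X_1 is a fork and X_1 is not conditioned on — no node blocks this path, so it is active.
Path 2: X_0 → X_2 ← X_1 → X_4 ← X_3
  X_4 is a collider here and neither X_4 nor any of its descendants is conditioned on, so the collider stays closed — the path is blocked at X_4.
Path 3: X_0 → X_4 ← X_1 → X_3
  X_4 is a collider here and neither X_4 nor any of its descendants is conditioned on, so the collider stays closed — the path is blocked at X_4.
Path 4: X_0 → X_4 ← X_3
  X_4 is a collider here and neither X_4 nor any of its descendants is conditioned on, so the collider stays closed — the path is blocked at X_4.
At least one path is unblocked, so d-separation fails.

No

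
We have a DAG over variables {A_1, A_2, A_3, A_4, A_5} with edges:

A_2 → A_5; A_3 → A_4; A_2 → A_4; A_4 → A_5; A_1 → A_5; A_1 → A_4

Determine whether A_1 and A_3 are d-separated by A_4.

Enumerating the 3 paths from A_1 to A_3 and testing each for blocking by {A_4}:
Path 1: A_1 → A_5 ← A_2 → A_4 ← A_3
  A_5 is a collider here and neither A_5 nor any of its descendants is conditioned on, so the collider stays closed — the path is blocked at A_5.
Path 2: A_1 → A_5 ← A_4 ← A_3
  A_5 is a collider here and neither A_5 nor any of its descendants is conditioned on, so the collider stays closed — the path is blocked at A_5.
Path 3: A_1 → A_4 ← A_3
  A_4 is a collider and A_4 is conditioned on, which opens it — no node blocks this path, so it is active.
Since the path A_1 → A_4 ← A_3 is active, A_1 and A_3 are not d-separated given {A_4}.

No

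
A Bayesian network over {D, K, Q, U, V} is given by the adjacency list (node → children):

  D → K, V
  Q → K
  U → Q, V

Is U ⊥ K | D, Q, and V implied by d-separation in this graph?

Yes

Enumerating the 2 paths from U to K and testing each for blocking by {D, Q, V}:
Path 1: U → V ← D → K
  D is a fork here and D is conditioned on, so the path is blocked at D.
Path 2: U → Q → K
  Q is a chain here and Q is conditioned on, so the path is blocked at Q.
All paths are blocked; U ⊥ K | {D, Q, V} holds.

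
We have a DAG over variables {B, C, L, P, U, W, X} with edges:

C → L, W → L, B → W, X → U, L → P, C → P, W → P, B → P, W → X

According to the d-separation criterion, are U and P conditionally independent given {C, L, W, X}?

Yes — U and P are d-separated given {C, L, W, X}.

We examine all 4 paths between U and P:
Path 1: U ← X ← W → P
  X is a chain here and X is conditioned on, so the path is blocked at X.
Path 2: U ← X ← W → L → P
  X is a chain here and X is conditioned on, so the path is blocked at X.
Path 3: U ← X ← W → L ← C → P
  X is a chain here and X is conditioned on, so the path is blocked at X.
Path 4: U ← X ← W ← B → P
  X is a chain here and X is conditioned on, so the path is blocked at X.
Since every path is blocked, d-separation holds.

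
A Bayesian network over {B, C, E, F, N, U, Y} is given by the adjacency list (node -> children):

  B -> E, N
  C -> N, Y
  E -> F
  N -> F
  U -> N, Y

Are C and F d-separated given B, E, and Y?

No

We examine all 4 paths between C and F:
Path 1: C → Y ← U → N → F
  Y is a collider and Y is conditioned on, which opens it; U is a fork and U is not conditioned on; N is a chain and N is not conditioned on — no node blocks this path, so it is active.
Path 2: C → Y ← U → N ← B → E → F
  N is a collider here and neither N nor any of its descendants is conditioned on, so the collider stays closed — the path is blocked at N.
Path 3: C → N → F
  N is a chain and N is not conditioned on — no node blocks this path, so it is active.
Path 4: C → N ← B → E → F
  N is a collider here and neither N nor any of its descendants is conditioned on, so the collider stays closed — the path is blocked at N.
At least one path is unblocked, so d-separation fails.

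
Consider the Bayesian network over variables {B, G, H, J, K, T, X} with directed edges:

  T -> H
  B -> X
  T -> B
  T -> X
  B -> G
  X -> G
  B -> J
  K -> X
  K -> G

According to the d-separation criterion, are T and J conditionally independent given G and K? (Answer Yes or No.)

No

We examine all 4 paths between T and J:
Path 1: T → X ← B → J
  X is a collider and its descendant G is conditioned on, which opens it; B is a fork and B is not conditioned on — no node blocks this path, so it is active.
Path 2: T → X ← K → G ← B → J
  K is a fork here and K is conditioned on, so the path is blocked at K.
Path 3: T → X → G ← B → J
  X is a chain and X is not conditioned on; G is a collider and G is conditioned on, which opens it; B is a fork and B is not conditioned on — no node blocks this path, so it is active.
Path 4: T → B → J
  B is a chain and B is not conditioned on — no node blocks this path, so it is active.
Because an active path exists, T and J are not d-separated.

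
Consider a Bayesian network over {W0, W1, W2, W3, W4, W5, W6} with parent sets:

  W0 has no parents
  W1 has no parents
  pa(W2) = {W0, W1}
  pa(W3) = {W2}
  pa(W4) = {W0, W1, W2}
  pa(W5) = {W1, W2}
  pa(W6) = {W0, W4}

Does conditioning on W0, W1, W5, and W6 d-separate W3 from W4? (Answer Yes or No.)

We examine all 5 paths between W3 and W4:
Path 1: W3 ← W2 → W4
  W2 is a fork and W2 is not conditioned on — no node blocks this path, so it is active.
Path 2: W3 ← W2 → W5 ← W1 → W4
  W1 is a fork here and W1 is conditioned on, so the path is blocked at W1.
Path 3: W3 ← W2 ← W1 → W4
  W1 is a fork here and W1 is conditioned on, so the path is blocked at W1.
Path 4: W3 ← W2 ← W0 → W4
  W0 is a fork here and W0 is conditioned on, so the path is blocked at W0.
Path 5: W3 ← W2 ← W0 → W6 ← W4
  W0 is a fork here and W0 is conditioned on, so the path is blocked at W0.
Since the path W3 ← W2 → W4 is active, W3 and W4 are not d-separated given {W0, W1, W5, W6}.

No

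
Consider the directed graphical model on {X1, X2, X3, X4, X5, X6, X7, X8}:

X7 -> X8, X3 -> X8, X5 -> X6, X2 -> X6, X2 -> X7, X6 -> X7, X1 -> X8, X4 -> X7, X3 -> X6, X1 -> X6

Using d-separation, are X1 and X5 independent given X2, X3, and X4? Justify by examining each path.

Yes

We examine all 4 paths between X1 and X5:
Path 1: X1 → X8 ← X3 → X6 ← X5
  X8 is a collider here and neither X8 nor any of its descendants is conditioned on, so the collider stays closed — the path is blocked at X8.
Path 2: X1 → X8 ← X7 ← X6 ← X5
  X8 is a collider here and neither X8 nor any of its descendants is conditioned on, so the collider stays closed — the path is blocked at X8.
Path 3: X1 → X8 ← X7 ← X2 → X6 ← X5
  X8 is a collider here and neither X8 nor any of its descendants is conditioned on, so the collider stays closed — the path is blocked at X8.
Path 4: X1 → X6 ← X5
  X6 is a collider here and neither X6 nor any of its descendants is conditioned on, so the collider stays closed — the path is blocked at X6.
All paths are blocked; X1 ⊥ X5 | {X2, X3, X4} holds.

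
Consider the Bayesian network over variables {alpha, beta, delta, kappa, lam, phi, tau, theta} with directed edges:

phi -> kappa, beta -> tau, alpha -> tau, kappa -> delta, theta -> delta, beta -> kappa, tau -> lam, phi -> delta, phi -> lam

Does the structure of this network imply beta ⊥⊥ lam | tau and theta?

Yes — beta and lam are d-separated given {tau, theta}.

3 paths connect beta and lam; each must be blocked for d-separation to hold:
Path 1: beta → tau → lam
  tau is a chain here and tau is conditioned on, so the path is blocked at tau.
Path 2: beta → kappa → delta ← phi → lam
  delta is a collider here and neither delta nor any of its descendants is conditioned on, so the collider stays closed — the path is blocked at delta.
Path 3: beta → kappa ← phi → lam
  kappa is a collider here and neither kappa nor any of its descendants is conditioned on, so the collider stays closed — the path is blocked at kappa.
Every path is blocked, so beta and lam are d-separated given {tau, theta}.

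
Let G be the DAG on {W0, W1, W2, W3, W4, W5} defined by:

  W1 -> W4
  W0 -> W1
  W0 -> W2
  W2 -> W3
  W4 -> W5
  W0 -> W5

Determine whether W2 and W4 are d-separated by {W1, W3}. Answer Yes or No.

Yes — W2 and W4 are d-separated given {W1, W3}.

We examine all 2 paths between W2 and W4:
Path 1: W2 ← W0 → W5 ← W4
  W5 is a collider here and neither W5 nor any of its descendants is conditioned on, so the collider stays closed — the path is blocked at W5.
Path 2: W2 ← W0 → W1 → W4
  W1 is a chain here and W1 is conditioned on, so the path is blocked at W1.
Since every path is blocked, d-separation holds.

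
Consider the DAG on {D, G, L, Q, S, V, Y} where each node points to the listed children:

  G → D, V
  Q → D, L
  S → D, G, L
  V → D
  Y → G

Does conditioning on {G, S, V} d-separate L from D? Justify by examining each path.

4 paths connect L and D; each must be blocked for d-separation to hold:
  1. L ← S → G → V → D — S:fork[blocks]; G:chain[blocks]; V:chain[blocks] ⇒ blocked
  2. L ← S → G → D — S:fork[blocks]; G:chain[blocks] ⇒ blocked
  3. L ← S → D — S:fork[blocks] ⇒ blocked
  4. L ← Q → D — Q:fork[open] ⇒ active
At least one path is unblocked, so d-separation fails.

No — L and D are not d-separated given {G, S, V}.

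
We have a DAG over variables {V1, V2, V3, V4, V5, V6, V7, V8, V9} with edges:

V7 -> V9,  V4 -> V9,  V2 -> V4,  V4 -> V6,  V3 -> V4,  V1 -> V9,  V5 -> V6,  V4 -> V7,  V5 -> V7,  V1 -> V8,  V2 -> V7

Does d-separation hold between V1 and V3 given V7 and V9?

No

We examine all 4 paths between V1 and V3:
Path 1: V1 → V9 ← V4 ← V3
  V9 is a collider and V9 is conditioned on, which opens it; V4 is a chain and V4 is not conditioned on — no node blocks this path, so it is active.
Path 2: V1 → V9 ← V7 ← V4 ← V3
  V7 is a chain here and V7 is conditioned on, so the path is blocked at V7.
Path 3: V1 → V9 ← V7 ← V2 → V4 ← V3
  V7 is a chain here and V7 is conditioned on, so the path is blocked at V7.
Path 4: V1 → V9 ← V7 ← V5 → V6 ← V4 ← V3
  V7 is a chain here and V7 is conditioned on, so the path is blocked at V7.
Since the path V1 → V9 ← V4 ← V3 is active, V1 and V3 are not d-separated given {V7, V9}.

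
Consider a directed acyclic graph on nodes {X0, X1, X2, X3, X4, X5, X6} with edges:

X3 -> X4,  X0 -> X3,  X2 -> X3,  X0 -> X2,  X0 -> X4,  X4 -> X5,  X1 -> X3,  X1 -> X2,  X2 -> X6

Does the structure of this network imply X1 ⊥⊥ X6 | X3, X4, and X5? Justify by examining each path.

No — X1 and X6 are not d-separated given {X3, X4, X5}.

There are 4 undirected paths between X1 and X6; checking each against the conditioning set {X3, X4, X5}:
Path 1: X1 → X2 → X6
  X2 is a chain and X2 is not conditioned on — no node blocks this path, so it is active.
Path 2: X1 → X3 ← X0 → X2 → X6
  X3 is a collider and X3 is conditioned on, which opens it; X0 is a fork and X0 is not conditioned on; X2 is a chain and X2 is not conditioned on — no node blocks this path, so it is active.
Path 3: X1 → X3 → X4 ← X0 → X2 → X6
  X3 is a chain here and X3 is conditioned on, so the path is blocked at X3.
Path 4: X1 → X3 ← X2 → X6
  X3 is a collider and X3 is conditioned on, which opens it; X2 is a fork and X2 is not conditioned on — no node blocks this path, so it is active.
Since the path X1 → X2 → X6 is active, X1 and X6 are not d-separated given {X3, X4, X5}.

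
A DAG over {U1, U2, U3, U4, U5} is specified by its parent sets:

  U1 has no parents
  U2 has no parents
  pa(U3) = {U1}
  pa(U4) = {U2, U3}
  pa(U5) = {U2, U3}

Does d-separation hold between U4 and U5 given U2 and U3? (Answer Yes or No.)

We examine all 2 paths between U4 and U5:
  1. U4 ← U3 → U5 — U3:fork[blocks] ⇒ blocked
  2. U4 ← U2 → U5 — U2:fork[blocks] ⇒ blocked
Since every path is blocked, d-separation holds.

Yes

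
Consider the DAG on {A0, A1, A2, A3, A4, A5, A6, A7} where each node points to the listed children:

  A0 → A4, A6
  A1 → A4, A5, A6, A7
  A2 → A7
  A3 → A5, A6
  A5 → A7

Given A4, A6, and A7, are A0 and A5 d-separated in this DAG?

6 paths connect A0 and A5; each must be blocked for d-separation to hold:
Path 1: A0 → A4 ← A1 → A5
  A4 is a collider and A4 is conditioned on, which opens it; A1 is a fork and A1 is not conditioned on — no node blocks this path, so it is active.
Path 2: A0 → A4 ← A1 → A6 ← A3 → A5
  A4 is a collider and A4 is conditioned on, which opens it; A1 is a fork and A1 is not conditioned on; A6 is a collider and A6 is conditioned on, which opens it; A3 is a fork and A3 is not conditioned on — no node blocks this path, so it is active.
Path 3: A0 → A4 ← A1 → A7 ← A5
  A4 is a collider and A4 is conditioned on, which opens it; A1 is a fork and A1 is not conditioned on; A7 is a collider and A7 is conditioned on, which opens it — no node blocks this path, so it is active.
Path 4: A0 → A6 ← A3 → A5
  A6 is a collider and A6 is conditioned on, which opens it; A3 is a fork and A3 is not conditioned on — no node blocks this path, so it is active.
Path 5: A0 → A6 ← A1 → A5
  A6 is a collider and A6 is conditioned on, which opens it; A1 is a fork and A1 is not conditioned on — no node blocks this path, so it is active.
Path 6: A0 → A6 ← A1 → A7 ← A5
  A6 is a collider and A6 is conditioned on, which opens it; A1 is a fork and A1 is not conditioned on; A7 is a collider and A7 is conditioned on, which opens it — no node blocks this path, so it is active.
Since the path A0 → A4 ← A1 → A5 is active, A0 and A5 are not d-separated given {A4, A6, A7}.

No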